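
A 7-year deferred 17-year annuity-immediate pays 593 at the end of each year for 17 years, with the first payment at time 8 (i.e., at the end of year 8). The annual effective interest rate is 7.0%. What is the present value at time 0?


PV at time 7 of the 17-year annuity-immediate:
a_n = 593 * (1-(1+0.07)^(-17))/0.07 = 5789.5912
Discount back 7 years to time 0:
PV = 5789.5912 * (1+0.07)^(-7)
= 5789.5912 * 0.62275
= 3605.4664


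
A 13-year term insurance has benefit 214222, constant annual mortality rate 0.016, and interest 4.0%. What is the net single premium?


NSP = benefit * sum_{k=0}^{n-1} k_p_x * q * v^(k+1)
With constant q=0.016, v=0.961538
Sum = 0.14658
NSP = 214222 * 0.14658
= 31400.6154


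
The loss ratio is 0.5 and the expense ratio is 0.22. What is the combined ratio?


Combined ratio = loss ratio + expense ratio
= 0.5 + 0.22
= 0.72


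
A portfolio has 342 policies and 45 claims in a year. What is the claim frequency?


frequency = claims / policies
= 45 / 342
= 0.1316


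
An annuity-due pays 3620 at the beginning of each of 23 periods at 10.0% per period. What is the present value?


PV_due = PMT * (1-(1+i)^(-n))/i * (1+i)
PV_immediate = 32157.2507
PV_due = 32157.2507 * 1.1
= 35372.9758


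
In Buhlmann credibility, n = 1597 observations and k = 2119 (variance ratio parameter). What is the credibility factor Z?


Z = n / (n + k)
= 1597 / (1597 + 2119)
= 1597 / 3716
= 0.4298


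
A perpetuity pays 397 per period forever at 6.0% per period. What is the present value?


PV = PMT / i
= 397 / 0.06
= 6616.6667


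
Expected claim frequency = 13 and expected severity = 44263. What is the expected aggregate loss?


E[S] = E[N] * E[X]
= 13 * 44263
= 575419


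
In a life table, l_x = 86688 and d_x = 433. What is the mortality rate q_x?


q_x = d_x / l_x
= 433 / 86688
= 0.005


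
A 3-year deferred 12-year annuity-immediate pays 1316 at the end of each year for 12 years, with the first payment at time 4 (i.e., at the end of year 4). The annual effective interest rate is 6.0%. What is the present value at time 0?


PV at time 3 of the 12-year annuity-immediate:
a_n = 1316 * (1-(1+0.06)^(-12))/0.06 = 11033.1386
Discount back 3 years to time 0:
PV = 11033.1386 * (1+0.06)^(-3)
= 11033.1386 * 0.839619
= 9263.6359


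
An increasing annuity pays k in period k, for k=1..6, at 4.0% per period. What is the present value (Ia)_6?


(Ia)_n = sum_{k=1}^{n} k * v^k, v = 1/(1+i)
v = 0.961538
Sum computed term by term:
(Ia)_6 = 17.7484


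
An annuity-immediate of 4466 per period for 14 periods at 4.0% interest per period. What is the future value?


FV = PMT * ((1+i)^n - 1) / i
= 4466 * ((1.04)^14 - 1) / 0.04
= 4466 * (1.731676 - 1) / 0.04
= 81691.6754


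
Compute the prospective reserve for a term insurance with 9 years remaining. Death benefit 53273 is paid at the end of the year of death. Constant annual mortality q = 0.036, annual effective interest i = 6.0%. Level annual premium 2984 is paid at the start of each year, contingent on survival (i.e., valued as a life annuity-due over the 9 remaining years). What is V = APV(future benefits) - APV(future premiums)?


v = 1/(1+i) = 0.943396
APV(future benefits) per unit = sum_{k=0}^{8} k_p_x * q * v^(k+1) = 0.215422
APV(future benefits) = 53273 * 0.215422 = 11476.2003
Life annuity-due factor ä_{x:9} = sum_{k=0}^{8} k_p_x * v^k = 6.342994
APV(future premiums) = 2984 * 6.342994 = 18927.4954
V = 11476.2003 - 18927.4954
= -7451.2951


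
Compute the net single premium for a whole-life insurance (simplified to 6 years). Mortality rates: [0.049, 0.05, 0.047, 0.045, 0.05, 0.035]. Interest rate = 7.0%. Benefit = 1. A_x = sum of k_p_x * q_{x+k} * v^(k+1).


v = 0.934579
Year 0: k_p_x=1.0, q=0.049, term=0.045794
Year 1: k_p_x=0.951, q=0.05, term=0.041532
Year 2: k_p_x=0.90345, q=0.047, term=0.034662
Year 3: k_p_x=0.860988, q=0.045, term=0.029558
Year 4: k_p_x=0.822243, q=0.05, term=0.029312
Year 5: k_p_x=0.781131, q=0.035, term=0.018218
A_x = 0.1991


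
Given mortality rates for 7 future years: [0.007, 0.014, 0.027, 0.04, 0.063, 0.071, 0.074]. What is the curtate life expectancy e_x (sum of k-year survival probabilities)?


e_x = sum_{k=1}^{n} k_p_x
k_p_x values:
  1_p_x = 0.993
  2_p_x = 0.979098
  3_p_x = 0.952662
  4_p_x = 0.914556
  5_p_x = 0.856939
  6_p_x = 0.796096
  7_p_x = 0.737185
e_x = 6.2295


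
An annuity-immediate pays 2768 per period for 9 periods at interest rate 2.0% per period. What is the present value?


PV = PMT * (1 - (1+i)^(-n)) / i
= 2768 * (1 - (1+0.02)^(-9)) / 0.02
= 2768 * (1 - 0.836755) / 0.02
= 2768 * 8.162237
= 22593.0712


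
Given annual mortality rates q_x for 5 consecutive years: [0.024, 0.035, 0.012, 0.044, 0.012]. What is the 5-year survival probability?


p_k = 1 - q_k for each year
Survival = product of (1 - q_k)
= 0.976 * 0.965 * 0.988 * 0.956 * 0.988
= 0.8789


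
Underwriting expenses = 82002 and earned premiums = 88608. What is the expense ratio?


Expense ratio = expenses / premiums
= 82002 / 88608
= 0.9254


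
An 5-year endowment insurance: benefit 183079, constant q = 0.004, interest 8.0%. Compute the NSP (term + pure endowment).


Term component = 2902.4125
Pure endowment = 5_p_x * v^5 * benefit = 0.980159 * 0.680583 * 183079 = 122128.3378
NSP = 125030.7503


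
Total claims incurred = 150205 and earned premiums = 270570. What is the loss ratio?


Loss ratio = claims / premiums
= 150205 / 270570
= 0.5551


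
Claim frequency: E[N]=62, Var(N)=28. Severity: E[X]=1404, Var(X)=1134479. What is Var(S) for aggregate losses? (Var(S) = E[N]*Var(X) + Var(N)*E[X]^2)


Var(S) = E[N]*Var(X) + Var(N)*E[X]^2
= 62*1134479 + 28*1404^2
= 70337698 + 55194048
= 1.2553e+08


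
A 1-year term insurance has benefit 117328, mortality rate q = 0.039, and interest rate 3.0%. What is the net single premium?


NSP = benefit * q * v
v = 1/(1+i) = 0.970874
NSP = 117328 * 0.039 * 0.970874
= 4442.5165


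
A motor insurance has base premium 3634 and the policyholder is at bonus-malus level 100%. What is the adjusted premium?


adjusted = base * BM_level / 100
= 3634 * 100 / 100
= 3634 * 1.0
= 3634.0


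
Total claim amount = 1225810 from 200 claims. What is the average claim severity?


severity = total / number
= 1225810 / 200
= 6129.05


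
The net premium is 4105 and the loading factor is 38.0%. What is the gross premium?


Gross = net * (1 + loading)
= 4105 * (1 + 0.38)
= 4105 * 1.38
= 5664.9


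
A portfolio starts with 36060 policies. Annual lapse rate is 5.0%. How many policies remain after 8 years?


remaining = initial * (1 - lapse)^years
= 36060 * (1 - 0.05)^8
= 36060 * 0.66342
= 23922.9408


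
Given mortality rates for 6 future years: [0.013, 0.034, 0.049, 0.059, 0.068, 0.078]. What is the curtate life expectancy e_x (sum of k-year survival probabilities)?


e_x = sum_{k=1}^{n} k_p_x
k_p_x values:
  1_p_x = 0.987
  2_p_x = 0.953442
  3_p_x = 0.906723
  4_p_x = 0.853227
  5_p_x = 0.795207
  6_p_x = 0.733181
e_x = 5.2288


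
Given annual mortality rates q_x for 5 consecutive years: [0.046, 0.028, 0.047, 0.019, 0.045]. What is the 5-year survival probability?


p_k = 1 - q_k for each year
Survival = product of (1 - q_k)
= 0.954 * 0.972 * 0.953 * 0.981 * 0.955
= 0.8279


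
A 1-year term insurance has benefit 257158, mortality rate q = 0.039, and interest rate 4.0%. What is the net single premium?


NSP = benefit * q * v
v = 1/(1+i) = 0.961538
NSP = 257158 * 0.039 * 0.961538
= 9643.425


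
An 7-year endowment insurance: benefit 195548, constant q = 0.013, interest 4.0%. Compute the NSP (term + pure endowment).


Term component = 14705.7288
Pure endowment = 7_p_x * v^7 * benefit = 0.912473 * 0.759918 * 195548 = 135593.875
NSP = 150299.6038


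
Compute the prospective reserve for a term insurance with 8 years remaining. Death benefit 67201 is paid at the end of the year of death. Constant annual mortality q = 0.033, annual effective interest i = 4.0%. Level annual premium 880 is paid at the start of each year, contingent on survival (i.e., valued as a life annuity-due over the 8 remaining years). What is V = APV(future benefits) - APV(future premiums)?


v = 1/(1+i) = 0.961538
APV(future benefits) per unit = sum_{k=0}^{7} k_p_x * q * v^(k+1) = 0.199511
APV(future benefits) = 67201 * 0.199511 = 13407.36
Life annuity-due factor ä_{x:8} = sum_{k=0}^{7} k_p_x * v^k = 6.287629
APV(future premiums) = 880 * 6.287629 = 5533.1138
V = 13407.36 - 5533.1138
= 7874.2461


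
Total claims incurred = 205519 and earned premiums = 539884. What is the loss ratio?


Loss ratio = claims / premiums
= 205519 / 539884
= 0.3807


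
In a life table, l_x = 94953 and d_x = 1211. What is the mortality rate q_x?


q_x = d_x / l_x
= 1211 / 94953
= 0.0128


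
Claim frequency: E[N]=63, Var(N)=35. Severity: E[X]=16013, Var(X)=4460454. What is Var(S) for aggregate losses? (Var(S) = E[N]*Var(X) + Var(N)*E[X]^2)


Var(S) = E[N]*Var(X) + Var(N)*E[X]^2
= 63*4460454 + 35*16013^2
= 281008602 + 8974565915
= 9.2556e+09


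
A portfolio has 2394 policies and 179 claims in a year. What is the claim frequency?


frequency = claims / policies
= 179 / 2394
= 0.0748


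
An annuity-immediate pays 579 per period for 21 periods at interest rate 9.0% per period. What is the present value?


PV = PMT * (1 - (1+i)^(-n)) / i
= 579 * (1 - (1+0.09)^(-21)) / 0.09
= 579 * (1 - 0.163698) / 0.09
= 579 * 9.292244
= 5380.2091


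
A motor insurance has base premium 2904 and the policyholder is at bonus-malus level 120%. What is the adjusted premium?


adjusted = base * BM_level / 100
= 2904 * 120 / 100
= 2904 * 1.2
= 3484.8


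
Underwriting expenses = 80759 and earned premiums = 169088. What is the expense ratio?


Expense ratio = expenses / premiums
= 80759 / 169088
= 0.4776


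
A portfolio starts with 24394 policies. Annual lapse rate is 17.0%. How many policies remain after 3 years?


remaining = initial * (1 - lapse)^years
= 24394 * (1 - 0.17)^3
= 24394 * 0.571787
= 13948.1721


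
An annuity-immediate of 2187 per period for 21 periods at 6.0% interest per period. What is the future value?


FV = PMT * ((1+i)^n - 1) / i
= 2187 * ((1.06)^21 - 1) / 0.06
= 2187 * (3.399564 - 1) / 0.06
= 87464.0932


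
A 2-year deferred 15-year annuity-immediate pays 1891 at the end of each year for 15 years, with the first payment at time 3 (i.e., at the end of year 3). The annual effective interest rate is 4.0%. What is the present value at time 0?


PV at time 2 of the 15-year annuity-immediate:
a_n = 1891 * (1-(1+0.04)^(-15))/0.04 = 21024.8706
Discount back 2 years to time 0:
PV = 21024.8706 * (1+0.04)^(-2)
= 21024.8706 * 0.924556
= 19438.6748


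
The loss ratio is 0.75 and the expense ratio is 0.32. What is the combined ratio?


Combined ratio = loss ratio + expense ratio
= 0.75 + 0.32
= 1.07


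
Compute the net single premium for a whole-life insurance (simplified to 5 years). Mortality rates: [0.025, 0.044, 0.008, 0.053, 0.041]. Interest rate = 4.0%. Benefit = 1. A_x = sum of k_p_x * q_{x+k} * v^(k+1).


v = 0.961538
Year 0: k_p_x=1.0, q=0.025, term=0.024038
Year 1: k_p_x=0.975, q=0.044, term=0.039663
Year 2: k_p_x=0.9321, q=0.008, term=0.006629
Year 3: k_p_x=0.924643, q=0.053, term=0.041891
Year 4: k_p_x=0.875637, q=0.041, term=0.029508
A_x = 0.1417


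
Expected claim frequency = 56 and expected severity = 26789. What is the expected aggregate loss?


E[S] = E[N] * E[X]
= 56 * 26789
= 1.5002e+06


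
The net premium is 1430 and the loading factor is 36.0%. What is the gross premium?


Gross = net * (1 + loading)
= 1430 * (1 + 0.36)
= 1430 * 1.36
= 1944.8


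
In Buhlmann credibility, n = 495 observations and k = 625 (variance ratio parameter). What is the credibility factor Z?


Z = n / (n + k)
= 495 / (495 + 625)
= 495 / 1120
= 0.442


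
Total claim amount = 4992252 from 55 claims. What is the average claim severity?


severity = total / number
= 4992252 / 55
= 90768.2182


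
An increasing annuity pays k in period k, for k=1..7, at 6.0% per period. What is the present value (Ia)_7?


(Ia)_n = sum_{k=1}^{n} k * v^k, v = 1/(1+i)
v = 0.943396
Sum computed term by term:
(Ia)_7 = 21.0321


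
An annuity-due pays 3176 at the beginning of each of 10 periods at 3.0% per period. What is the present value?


PV_due = PMT * (1-(1+i)^(-n))/i * (1+i)
PV_immediate = 27091.9242
PV_due = 27091.9242 * 1.03
= 27904.6819


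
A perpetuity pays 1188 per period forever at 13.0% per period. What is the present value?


PV = PMT / i
= 1188 / 0.13
= 9138.4615


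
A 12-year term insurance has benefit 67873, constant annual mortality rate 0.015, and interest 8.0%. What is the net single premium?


NSP = benefit * sum_{k=0}^{n-1} k_p_x * q * v^(k+1)
With constant q=0.015, v=0.925926
Sum = 0.105593
NSP = 67873 * 0.105593
= 7166.9035


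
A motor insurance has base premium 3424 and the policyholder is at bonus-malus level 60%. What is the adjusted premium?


adjusted = base * BM_level / 100
= 3424 * 60 / 100
= 3424 * 0.6
= 2054.4


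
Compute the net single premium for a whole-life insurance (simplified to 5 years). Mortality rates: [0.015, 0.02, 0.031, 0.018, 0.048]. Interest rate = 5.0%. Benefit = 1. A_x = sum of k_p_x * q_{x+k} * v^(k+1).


v = 0.952381
Year 0: k_p_x=1.0, q=0.015, term=0.014286
Year 1: k_p_x=0.985, q=0.02, term=0.017868
Year 2: k_p_x=0.9653, q=0.031, term=0.02585
Year 3: k_p_x=0.935376, q=0.018, term=0.013852
Year 4: k_p_x=0.918539, q=0.048, term=0.034546
A_x = 0.1064


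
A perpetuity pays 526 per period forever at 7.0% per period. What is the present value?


PV = PMT / i
= 526 / 0.07
= 7514.2857


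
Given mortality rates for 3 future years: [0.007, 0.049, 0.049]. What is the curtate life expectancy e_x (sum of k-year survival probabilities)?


e_x = sum_{k=1}^{n} k_p_x
k_p_x values:
  1_p_x = 0.993
  2_p_x = 0.944343
  3_p_x = 0.89807
e_x = 2.8354


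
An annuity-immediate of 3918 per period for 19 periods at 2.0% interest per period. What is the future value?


FV = PMT * ((1+i)^n - 1) / i
= 3918 * ((1.02)^19 - 1) / 0.02
= 3918 * (1.456811 - 1) / 0.02
= 89489.3087


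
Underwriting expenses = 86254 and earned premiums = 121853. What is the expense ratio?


Expense ratio = expenses / premiums
= 86254 / 121853
= 0.7079


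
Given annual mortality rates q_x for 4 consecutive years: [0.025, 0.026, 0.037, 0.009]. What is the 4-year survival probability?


p_k = 1 - q_k for each year
Survival = product of (1 - q_k)
= 0.975 * 0.974 * 0.963 * 0.991
= 0.9063


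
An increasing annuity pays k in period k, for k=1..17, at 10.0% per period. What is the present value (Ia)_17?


(Ia)_n = sum_{k=1}^{n} k * v^k, v = 1/(1+i)
v = 0.909091
Sum computed term by term:
(Ia)_17 = 54.6035


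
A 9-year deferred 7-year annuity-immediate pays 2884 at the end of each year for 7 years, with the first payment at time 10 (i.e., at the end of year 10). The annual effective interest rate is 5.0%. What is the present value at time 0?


PV at time 9 of the 7-year annuity-immediate:
a_n = 2884 * (1-(1+0.05)^(-7))/0.05 = 16687.9009
Discount back 9 years to time 0:
PV = 16687.9009 * (1+0.05)^(-9)
= 16687.9009 * 0.644609
= 10757.1697


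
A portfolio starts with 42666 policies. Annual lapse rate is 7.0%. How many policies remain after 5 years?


remaining = initial * (1 - lapse)^years
= 42666 * (1 - 0.07)^5
= 42666 * 0.695688
= 29682.24


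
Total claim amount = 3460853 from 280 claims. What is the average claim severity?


severity = total / number
= 3460853 / 280
= 12360.1893


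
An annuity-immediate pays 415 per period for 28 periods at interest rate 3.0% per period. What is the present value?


PV = PMT * (1 - (1+i)^(-n)) / i
= 415 * (1 - (1+0.03)^(-28)) / 0.03
= 415 * (1 - 0.437077) / 0.03
= 415 * 18.764108
= 7787.1049


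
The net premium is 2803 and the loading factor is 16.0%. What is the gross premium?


Gross = net * (1 + loading)
= 2803 * (1 + 0.16)
= 2803 * 1.16
= 3251.48


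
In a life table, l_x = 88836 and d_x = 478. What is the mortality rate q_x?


q_x = d_x / l_x
= 478 / 88836
= 0.0054


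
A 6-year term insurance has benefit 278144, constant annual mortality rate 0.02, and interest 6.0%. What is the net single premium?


NSP = benefit * sum_{k=0}^{n-1} k_p_x * q * v^(k+1)
With constant q=0.02, v=0.943396
Sum = 0.093879
NSP = 278144 * 0.093879
= 26111.8859


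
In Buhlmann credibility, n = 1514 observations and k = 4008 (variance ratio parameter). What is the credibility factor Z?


Z = n / (n + k)
= 1514 / (1514 + 4008)
= 1514 / 5522
= 0.2742


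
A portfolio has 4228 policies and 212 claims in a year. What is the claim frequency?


frequency = claims / policies
= 212 / 4228
= 0.0501


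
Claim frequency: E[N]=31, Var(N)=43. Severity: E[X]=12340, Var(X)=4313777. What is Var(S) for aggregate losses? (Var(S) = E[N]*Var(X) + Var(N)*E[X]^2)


Var(S) = E[N]*Var(X) + Var(N)*E[X]^2
= 31*4313777 + 43*12340^2
= 133727087 + 6547850800
= 6.6816e+09


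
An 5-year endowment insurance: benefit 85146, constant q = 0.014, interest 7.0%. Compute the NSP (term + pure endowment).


Term component = 4761.7167
Pure endowment = 5_p_x * v^5 * benefit = 0.931933 * 0.712986 * 85146 = 56575.7001
NSP = 61337.4167


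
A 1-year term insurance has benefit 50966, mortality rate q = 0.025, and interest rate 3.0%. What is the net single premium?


NSP = benefit * q * v
v = 1/(1+i) = 0.970874
NSP = 50966 * 0.025 * 0.970874
= 1237.0388


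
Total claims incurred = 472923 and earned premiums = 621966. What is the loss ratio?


Loss ratio = claims / premiums
= 472923 / 621966
= 0.7604


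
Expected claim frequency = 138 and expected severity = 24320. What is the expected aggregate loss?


E[S] = E[N] * E[X]
= 138 * 24320
= 3.3562e+06


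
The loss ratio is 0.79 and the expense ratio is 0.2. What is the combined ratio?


Combined ratio = loss ratio + expense ratio
= 0.79 + 0.2
= 0.99


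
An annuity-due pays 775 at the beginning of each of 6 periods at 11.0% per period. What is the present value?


PV_due = PMT * (1-(1+i)^(-n))/i * (1+i)
PV_immediate = 3278.6668
PV_due = 3278.6668 * 1.11
= 3639.3202


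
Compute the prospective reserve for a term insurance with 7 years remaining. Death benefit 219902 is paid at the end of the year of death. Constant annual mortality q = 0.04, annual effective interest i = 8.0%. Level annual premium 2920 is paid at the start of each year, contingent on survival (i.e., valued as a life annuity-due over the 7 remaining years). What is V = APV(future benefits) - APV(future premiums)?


v = 1/(1+i) = 0.925926
APV(future benefits) per unit = sum_{k=0}^{6} k_p_x * q * v^(k+1) = 0.187179
APV(future benefits) = 219902 * 0.187179 = 41161.0815
Life annuity-due factor ä_{x:7} = sum_{k=0}^{6} k_p_x * v^k = 5.053839
APV(future premiums) = 2920 * 5.053839 = 14757.2085
V = 41161.0815 - 14757.2085
= 26403.873


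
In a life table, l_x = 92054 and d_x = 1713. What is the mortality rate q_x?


q_x = d_x / l_x
= 1713 / 92054
= 0.0186


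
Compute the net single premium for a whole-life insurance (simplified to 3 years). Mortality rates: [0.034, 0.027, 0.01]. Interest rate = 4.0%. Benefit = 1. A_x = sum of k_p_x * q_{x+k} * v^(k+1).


v = 0.961538
Year 0: k_p_x=1.0, q=0.034, term=0.032692
Year 1: k_p_x=0.966, q=0.027, term=0.024114
Year 2: k_p_x=0.939918, q=0.01, term=0.008356
A_x = 0.0652


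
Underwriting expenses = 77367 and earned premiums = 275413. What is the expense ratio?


Expense ratio = expenses / premiums
= 77367 / 275413
= 0.2809


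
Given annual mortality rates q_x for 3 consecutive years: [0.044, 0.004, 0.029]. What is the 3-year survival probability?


p_k = 1 - q_k for each year
Survival = product of (1 - q_k)
= 0.956 * 0.996 * 0.971
= 0.9246


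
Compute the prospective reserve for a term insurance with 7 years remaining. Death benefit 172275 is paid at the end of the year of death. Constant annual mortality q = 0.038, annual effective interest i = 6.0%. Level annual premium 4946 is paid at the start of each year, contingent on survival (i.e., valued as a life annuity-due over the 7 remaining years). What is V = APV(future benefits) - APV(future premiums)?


v = 1/(1+i) = 0.943396
APV(future benefits) per unit = sum_{k=0}^{6} k_p_x * q * v^(k+1) = 0.191129
APV(future benefits) = 172275 * 0.191129 = 32926.6862
Life annuity-due factor ä_{x:7} = sum_{k=0}^{6} k_p_x * v^k = 5.331483
APV(future premiums) = 4946 * 5.331483 = 26369.5153
V = 32926.6862 - 26369.5153
= 6557.1709


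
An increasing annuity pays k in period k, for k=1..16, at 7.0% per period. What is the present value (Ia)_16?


(Ia)_n = sum_{k=1}^{n} k * v^k, v = 1/(1+i)
v = 0.934579
Sum computed term by term:
(Ia)_16 = 66.9737


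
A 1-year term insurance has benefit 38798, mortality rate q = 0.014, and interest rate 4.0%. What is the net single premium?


NSP = benefit * q * v
v = 1/(1+i) = 0.961538
NSP = 38798 * 0.014 * 0.961538
= 522.2808


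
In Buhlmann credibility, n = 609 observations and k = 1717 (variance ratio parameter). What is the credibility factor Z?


Z = n / (n + k)
= 609 / (609 + 1717)
= 609 / 2326
= 0.2618


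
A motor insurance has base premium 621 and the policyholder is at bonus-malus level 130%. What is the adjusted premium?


adjusted = base * BM_level / 100
= 621 * 130 / 100
= 621 * 1.3
= 807.3


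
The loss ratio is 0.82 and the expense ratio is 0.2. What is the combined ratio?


Combined ratio = loss ratio + expense ratio
= 0.82 + 0.2
= 1.02


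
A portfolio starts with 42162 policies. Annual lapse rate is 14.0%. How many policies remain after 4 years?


remaining = initial * (1 - lapse)^years
= 42162 * (1 - 0.14)^4
= 42162 * 0.547008
= 23062.958


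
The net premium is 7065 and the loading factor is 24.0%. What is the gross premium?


Gross = net * (1 + loading)
= 7065 * (1 + 0.24)
= 7065 * 1.24
= 8760.6


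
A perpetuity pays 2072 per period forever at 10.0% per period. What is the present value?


PV = PMT / i
= 2072 / 0.1
= 20720.0


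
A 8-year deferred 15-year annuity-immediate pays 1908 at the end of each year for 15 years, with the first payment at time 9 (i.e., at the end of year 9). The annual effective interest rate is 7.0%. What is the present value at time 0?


PV at time 8 of the 15-year annuity-immediate:
a_n = 1908 * (1-(1+0.07)^(-15))/0.07 = 17377.8999
Discount back 8 years to time 0:
PV = 17377.8999 * (1+0.07)^(-8)
= 17377.8999 * 0.582009
= 10114.096


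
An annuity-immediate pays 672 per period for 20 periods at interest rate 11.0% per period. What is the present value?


PV = PMT * (1 - (1+i)^(-n)) / i
= 672 * (1 - (1+0.11)^(-20)) / 0.11
= 672 * (1 - 0.124034) / 0.11
= 672 * 7.963328
= 5351.3565


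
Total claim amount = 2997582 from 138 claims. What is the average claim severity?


severity = total / number
= 2997582 / 138
= 21721.6087


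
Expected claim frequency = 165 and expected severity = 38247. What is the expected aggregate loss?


E[S] = E[N] * E[X]
= 165 * 38247
= 6.3108e+06


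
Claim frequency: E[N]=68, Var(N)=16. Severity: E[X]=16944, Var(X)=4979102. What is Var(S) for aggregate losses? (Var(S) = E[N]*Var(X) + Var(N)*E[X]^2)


Var(S) = E[N]*Var(X) + Var(N)*E[X]^2
= 68*4979102 + 16*16944^2
= 338578936 + 4593586176
= 4.9322e+09


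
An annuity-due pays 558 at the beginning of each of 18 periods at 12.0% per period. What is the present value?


PV_due = PMT * (1-(1+i)^(-n))/i * (1+i)
PV_immediate = 4045.3159
PV_due = 4045.3159 * 1.12
= 4530.7538


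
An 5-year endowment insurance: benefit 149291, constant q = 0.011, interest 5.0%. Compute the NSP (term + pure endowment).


Term component = 6962.6651
Pure endowment = 5_p_x * v^5 * benefit = 0.946197 * 0.783526 * 149291 = 110679.8571
NSP = 117642.5222


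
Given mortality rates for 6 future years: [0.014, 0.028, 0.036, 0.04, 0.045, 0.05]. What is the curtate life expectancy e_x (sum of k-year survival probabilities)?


e_x = sum_{k=1}^{n} k_p_x
k_p_x values:
  1_p_x = 0.986
  2_p_x = 0.958392
  3_p_x = 0.92389
  4_p_x = 0.886934
  5_p_x = 0.847022
  6_p_x = 0.804671
e_x = 5.4069


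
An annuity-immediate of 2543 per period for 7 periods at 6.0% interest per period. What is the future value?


FV = PMT * ((1+i)^n - 1) / i
= 2543 * ((1.06)^7 - 1) / 0.06
= 2543 * (1.50363 - 1) / 0.06
= 21345.5291


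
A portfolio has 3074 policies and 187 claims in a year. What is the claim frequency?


frequency = claims / policies
= 187 / 3074
= 0.0608


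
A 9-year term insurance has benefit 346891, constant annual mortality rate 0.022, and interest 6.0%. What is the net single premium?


NSP = benefit * sum_{k=0}^{n-1} k_p_x * q * v^(k+1)
With constant q=0.022, v=0.943396
Sum = 0.138304
NSP = 346891 * 0.138304
= 47976.3931


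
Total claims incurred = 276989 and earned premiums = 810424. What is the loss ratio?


Loss ratio = claims / premiums
= 276989 / 810424
= 0.3418


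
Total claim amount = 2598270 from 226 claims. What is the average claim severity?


severity = total / number
= 2598270 / 226
= 11496.7699


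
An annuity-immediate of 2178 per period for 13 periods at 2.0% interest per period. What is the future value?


FV = PMT * ((1+i)^n - 1) / i
= 2178 * ((1.02)^13 - 1) / 0.02
= 2178 * (1.293607 - 1) / 0.02
= 31973.7621


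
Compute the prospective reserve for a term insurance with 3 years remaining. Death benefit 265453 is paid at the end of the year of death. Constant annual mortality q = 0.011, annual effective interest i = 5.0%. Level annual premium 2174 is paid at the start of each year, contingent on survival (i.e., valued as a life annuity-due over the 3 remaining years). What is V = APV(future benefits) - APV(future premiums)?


v = 1/(1+i) = 0.952381
APV(future benefits) per unit = sum_{k=0}^{2} k_p_x * q * v^(k+1) = 0.029638
APV(future benefits) = 265453 * 0.029638 = 7867.5169
Life annuity-due factor ä_{x:3} = sum_{k=0}^{2} k_p_x * v^k = 2.829089
APV(future premiums) = 2174 * 2.829089 = 6150.4402
V = 7867.5169 - 6150.4402
= 1717.0767


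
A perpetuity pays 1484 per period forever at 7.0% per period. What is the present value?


PV = PMT / i
= 1484 / 0.07
= 21200.0


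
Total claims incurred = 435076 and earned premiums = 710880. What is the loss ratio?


Loss ratio = claims / premiums
= 435076 / 710880
= 0.612


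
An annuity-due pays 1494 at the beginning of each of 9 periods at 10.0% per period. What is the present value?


PV_due = PMT * (1-(1+i)^(-n))/i * (1+i)
PV_immediate = 8603.9816
PV_due = 8603.9816 * 1.1
= 9464.3797


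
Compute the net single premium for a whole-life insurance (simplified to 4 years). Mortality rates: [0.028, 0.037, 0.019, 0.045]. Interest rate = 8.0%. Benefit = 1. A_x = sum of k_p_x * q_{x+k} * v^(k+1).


v = 0.925926
Year 0: k_p_x=1.0, q=0.028, term=0.025926
Year 1: k_p_x=0.972, q=0.037, term=0.030833
Year 2: k_p_x=0.936036, q=0.019, term=0.014118
Year 3: k_p_x=0.918251, q=0.045, term=0.030372
A_x = 0.1012


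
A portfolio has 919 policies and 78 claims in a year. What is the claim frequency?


frequency = claims / policies
= 78 / 919
= 0.0849


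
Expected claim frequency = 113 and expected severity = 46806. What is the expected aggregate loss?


E[S] = E[N] * E[X]
= 113 * 46806
= 5.2891e+06


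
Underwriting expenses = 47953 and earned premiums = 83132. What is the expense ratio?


Expense ratio = expenses / premiums
= 47953 / 83132
= 0.5768


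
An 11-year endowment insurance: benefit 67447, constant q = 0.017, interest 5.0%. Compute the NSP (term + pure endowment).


Term component = 8827.4516
Pure endowment = 11_p_x * v^11 * benefit = 0.828111 * 0.584679 * 67447 = 32656.4554
NSP = 41483.907


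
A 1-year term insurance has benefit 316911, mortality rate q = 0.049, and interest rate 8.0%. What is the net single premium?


NSP = benefit * q * v
v = 1/(1+i) = 0.925926
NSP = 316911 * 0.049 * 0.925926
= 14378.3694


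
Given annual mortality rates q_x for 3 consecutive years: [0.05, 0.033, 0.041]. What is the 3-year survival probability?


p_k = 1 - q_k for each year
Survival = product of (1 - q_k)
= 0.95 * 0.967 * 0.959
= 0.881


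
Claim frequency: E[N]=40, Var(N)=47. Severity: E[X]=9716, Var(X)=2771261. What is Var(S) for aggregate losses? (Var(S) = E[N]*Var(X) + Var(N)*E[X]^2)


Var(S) = E[N]*Var(X) + Var(N)*E[X]^2
= 40*2771261 + 47*9716^2
= 110850440 + 4436830832
= 4.5477e+09


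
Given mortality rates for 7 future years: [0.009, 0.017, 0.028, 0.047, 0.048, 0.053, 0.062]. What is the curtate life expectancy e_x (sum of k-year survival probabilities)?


e_x = sum_{k=1}^{n} k_p_x
k_p_x values:
  1_p_x = 0.991
  2_p_x = 0.974153
  3_p_x = 0.946877
  4_p_x = 0.902374
  5_p_x = 0.85906
  6_p_x = 0.813529
  7_p_x = 0.763091
e_x = 6.2501


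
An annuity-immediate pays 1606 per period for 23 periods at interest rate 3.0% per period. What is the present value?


PV = PMT * (1 - (1+i)^(-n)) / i
= 1606 * (1 - (1+0.03)^(-23)) / 0.03
= 1606 * (1 - 0.506692) / 0.03
= 1606 * 16.443608
= 26408.4351


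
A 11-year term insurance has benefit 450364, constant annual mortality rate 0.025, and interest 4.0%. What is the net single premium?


NSP = benefit * sum_{k=0}^{n-1} k_p_x * q * v^(k+1)
With constant q=0.025, v=0.961538
Sum = 0.195507
NSP = 450364 * 0.195507
= 88049.3327


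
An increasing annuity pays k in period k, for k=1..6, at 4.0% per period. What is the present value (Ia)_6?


(Ia)_n = sum_{k=1}^{n} k * v^k, v = 1/(1+i)
v = 0.961538
Sum computed term by term:
(Ia)_6 = 17.7484


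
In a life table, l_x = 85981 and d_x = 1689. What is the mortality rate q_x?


q_x = d_x / l_x
= 1689 / 85981
= 0.0196


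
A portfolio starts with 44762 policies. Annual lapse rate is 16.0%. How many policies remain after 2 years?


remaining = initial * (1 - lapse)^years
= 44762 * (1 - 0.16)^2
= 44762 * 0.7056
= 31584.0672


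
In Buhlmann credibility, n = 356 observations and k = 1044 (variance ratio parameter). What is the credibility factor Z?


Z = n / (n + k)
= 356 / (356 + 1044)
= 356 / 1400
= 0.2543


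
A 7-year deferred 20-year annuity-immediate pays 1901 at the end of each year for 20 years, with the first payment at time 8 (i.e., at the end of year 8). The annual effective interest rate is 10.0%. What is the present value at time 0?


PV at time 7 of the 20-year annuity-immediate:
a_n = 1901 * (1-(1+0.1)^(-20))/0.1 = 16184.2846
Discount back 7 years to time 0:
PV = 16184.2846 * (1+0.1)^(-7)
= 16184.2846 * 0.513158
= 8305.097


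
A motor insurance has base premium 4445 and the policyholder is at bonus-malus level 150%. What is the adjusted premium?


adjusted = base * BM_level / 100
= 4445 * 150 / 100
= 4445 * 1.5
= 6667.5


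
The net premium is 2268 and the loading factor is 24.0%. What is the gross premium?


Gross = net * (1 + loading)
= 2268 * (1 + 0.24)
= 2268 * 1.24
= 2812.32


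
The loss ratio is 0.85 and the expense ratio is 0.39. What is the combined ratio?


Combined ratio = loss ratio + expense ratio
= 0.85 + 0.39
= 1.24


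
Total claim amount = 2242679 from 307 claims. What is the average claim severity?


severity = total / number
= 2242679 / 307
= 7305.1433


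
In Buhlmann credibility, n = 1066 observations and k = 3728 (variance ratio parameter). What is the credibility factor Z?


Z = n / (n + k)
= 1066 / (1066 + 3728)
= 1066 / 4794
= 0.2224


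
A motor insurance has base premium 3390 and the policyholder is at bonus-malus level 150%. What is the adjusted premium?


adjusted = base * BM_level / 100
= 3390 * 150 / 100
= 3390 * 1.5
= 5085.0


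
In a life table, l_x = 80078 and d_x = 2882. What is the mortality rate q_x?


q_x = d_x / l_x
= 2882 / 80078
= 0.036


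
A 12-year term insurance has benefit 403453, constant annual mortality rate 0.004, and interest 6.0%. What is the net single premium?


NSP = benefit * sum_{k=0}^{n-1} k_p_x * q * v^(k+1)
With constant q=0.004, v=0.943396
Sum = 0.032898
NSP = 403453 * 0.032898
= 13272.7792


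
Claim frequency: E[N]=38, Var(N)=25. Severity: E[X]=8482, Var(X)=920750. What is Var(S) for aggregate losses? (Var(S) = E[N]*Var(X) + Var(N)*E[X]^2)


Var(S) = E[N]*Var(X) + Var(N)*E[X]^2
= 38*920750 + 25*8482^2
= 34988500 + 1798608100
= 1.8336e+09


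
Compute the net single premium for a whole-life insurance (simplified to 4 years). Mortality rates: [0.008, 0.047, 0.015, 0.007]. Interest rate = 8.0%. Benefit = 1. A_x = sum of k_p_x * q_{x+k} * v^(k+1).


v = 0.925926
Year 0: k_p_x=1.0, q=0.008, term=0.007407
Year 1: k_p_x=0.992, q=0.047, term=0.039973
Year 2: k_p_x=0.945376, q=0.015, term=0.011257
Year 3: k_p_x=0.931195, q=0.007, term=0.004791
A_x = 0.0634


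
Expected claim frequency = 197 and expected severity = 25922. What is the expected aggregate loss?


E[S] = E[N] * E[X]
= 197 * 25922
= 5.1066e+06


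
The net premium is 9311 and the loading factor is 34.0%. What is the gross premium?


Gross = net * (1 + loading)
= 9311 * (1 + 0.34)
= 9311 * 1.34
= 12476.74


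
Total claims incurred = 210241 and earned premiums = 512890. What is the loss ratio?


Loss ratio = claims / premiums
= 210241 / 512890
= 0.4099


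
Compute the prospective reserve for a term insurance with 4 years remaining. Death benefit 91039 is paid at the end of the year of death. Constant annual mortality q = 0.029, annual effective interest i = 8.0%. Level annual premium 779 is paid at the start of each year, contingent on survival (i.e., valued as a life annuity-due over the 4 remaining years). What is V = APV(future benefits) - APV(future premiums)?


v = 1/(1+i) = 0.925926
APV(future benefits) per unit = sum_{k=0}^{3} k_p_x * q * v^(k+1) = 0.092214
APV(future benefits) = 91039 * 0.092214 = 8395.0313
Life annuity-due factor ä_{x:4} = sum_{k=0}^{3} k_p_x * v^k = 3.434161
APV(future premiums) = 779 * 3.434161 = 2675.2111
V = 8395.0313 - 2675.2111
= 5719.8202


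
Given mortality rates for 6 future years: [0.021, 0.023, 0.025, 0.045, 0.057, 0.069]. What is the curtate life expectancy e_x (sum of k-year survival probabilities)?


e_x = sum_{k=1}^{n} k_p_x
k_p_x values:
  1_p_x = 0.979
  2_p_x = 0.956483
  3_p_x = 0.932571
  4_p_x = 0.890605
  5_p_x = 0.839841
  6_p_x = 0.781892
e_x = 5.3804


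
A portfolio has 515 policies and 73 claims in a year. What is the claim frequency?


frequency = claims / policies
= 73 / 515
= 0.1417


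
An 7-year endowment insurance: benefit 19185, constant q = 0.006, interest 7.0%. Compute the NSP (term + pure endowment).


Term component = 610.2945
Pure endowment = 7_p_x * v^7 * benefit = 0.958748 * 0.62275 * 19185 = 11454.6032
NSP = 12064.8977


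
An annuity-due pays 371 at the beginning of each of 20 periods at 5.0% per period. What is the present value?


PV_due = PMT * (1-(1+i)^(-n))/i * (1+i)
PV_immediate = 4623.48
PV_due = 4623.48 * 1.05
= 4854.654


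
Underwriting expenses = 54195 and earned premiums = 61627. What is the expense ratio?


Expense ratio = expenses / premiums
= 54195 / 61627
= 0.8794


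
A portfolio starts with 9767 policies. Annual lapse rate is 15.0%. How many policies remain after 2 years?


remaining = initial * (1 - lapse)^years
= 9767 * (1 - 0.15)^2
= 9767 * 0.7225
= 7056.6575


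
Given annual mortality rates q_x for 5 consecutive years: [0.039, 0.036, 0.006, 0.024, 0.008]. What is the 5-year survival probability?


p_k = 1 - q_k for each year
Survival = product of (1 - q_k)
= 0.961 * 0.964 * 0.994 * 0.976 * 0.992
= 0.8916


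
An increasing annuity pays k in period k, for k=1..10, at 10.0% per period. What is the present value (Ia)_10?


(Ia)_n = sum_{k=1}^{n} k * v^k, v = 1/(1+i)
v = 0.909091
Sum computed term by term:
(Ia)_10 = 29.0359


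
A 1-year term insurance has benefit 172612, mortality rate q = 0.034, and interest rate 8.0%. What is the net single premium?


NSP = benefit * q * v
v = 1/(1+i) = 0.925926
NSP = 172612 * 0.034 * 0.925926
= 5434.0815


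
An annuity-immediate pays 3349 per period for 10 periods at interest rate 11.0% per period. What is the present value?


PV = PMT * (1 - (1+i)^(-n)) / i
= 3349 * (1 - (1+0.11)^(-10)) / 0.11
= 3349 * (1 - 0.352184) / 0.11
= 3349 * 5.889232
= 19723.038


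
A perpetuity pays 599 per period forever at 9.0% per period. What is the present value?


PV = PMT / i
= 599 / 0.09
= 6655.5556


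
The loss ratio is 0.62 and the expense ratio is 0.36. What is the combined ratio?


Combined ratio = loss ratio + expense ratio
= 0.62 + 0.36
= 0.98


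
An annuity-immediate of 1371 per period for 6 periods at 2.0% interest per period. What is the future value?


FV = PMT * ((1+i)^n - 1) / i
= 1371 * ((1.02)^6 - 1) / 0.02
= 1371 * (1.126162 - 1) / 0.02
= 8648.4338


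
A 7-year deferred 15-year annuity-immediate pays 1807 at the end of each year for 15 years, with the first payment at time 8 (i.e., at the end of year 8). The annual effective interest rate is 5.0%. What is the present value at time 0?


PV at time 7 of the 15-year annuity-immediate:
a_n = 1807 * (1-(1+0.05)^(-15))/0.05 = 18756.0421
Discount back 7 years to time 0:
PV = 18756.0421 * (1+0.05)^(-7)
= 18756.0421 * 0.710681
= 13329.5689


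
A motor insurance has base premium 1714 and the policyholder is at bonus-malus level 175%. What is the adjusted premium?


adjusted = base * BM_level / 100
= 1714 * 175 / 100
= 1714 * 1.75
= 2999.5


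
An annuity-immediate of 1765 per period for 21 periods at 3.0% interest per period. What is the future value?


FV = PMT * ((1+i)^n - 1) / i
= 1765 * ((1.03)^21 - 1) / 0.03
= 1765 * (1.860295 - 1) / 0.03
= 50613.9973


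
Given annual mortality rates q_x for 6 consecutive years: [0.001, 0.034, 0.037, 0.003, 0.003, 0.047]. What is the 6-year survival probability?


p_k = 1 - q_k for each year
Survival = product of (1 - q_k)
= 0.999 * 0.966 * 0.963 * 0.997 * 0.997 * 0.953
= 0.8803


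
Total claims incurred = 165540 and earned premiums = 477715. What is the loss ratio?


Loss ratio = claims / premiums
= 165540 / 477715
= 0.3465


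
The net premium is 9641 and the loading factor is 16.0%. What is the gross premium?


Gross = net * (1 + loading)
= 9641 * (1 + 0.16)
= 9641 * 1.16
= 11183.56


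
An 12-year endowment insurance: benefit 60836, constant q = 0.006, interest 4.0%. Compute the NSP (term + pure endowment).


Term component = 3324.1783
Pure endowment = 12_p_x * v^12 * benefit = 0.930329 * 0.624597 * 60836 = 35350.6328
NSP = 38674.8111


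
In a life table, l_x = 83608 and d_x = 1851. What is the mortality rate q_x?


q_x = d_x / l_x
= 1851 / 83608
= 0.0221


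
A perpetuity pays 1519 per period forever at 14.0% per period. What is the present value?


PV = PMT / i
= 1519 / 0.14
= 10850.0


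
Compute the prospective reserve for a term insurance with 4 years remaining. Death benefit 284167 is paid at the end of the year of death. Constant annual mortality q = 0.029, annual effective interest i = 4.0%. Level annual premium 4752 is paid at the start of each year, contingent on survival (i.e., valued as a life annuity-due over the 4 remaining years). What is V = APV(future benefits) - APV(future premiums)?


v = 1/(1+i) = 0.961538
APV(future benefits) per unit = sum_{k=0}^{3} k_p_x * q * v^(k+1) = 0.100921
APV(future benefits) = 284167 * 0.100921 = 28678.437
Life annuity-due factor ä_{x:4} = sum_{k=0}^{3} k_p_x * v^k = 3.619238
APV(future premiums) = 4752 * 3.619238 = 17198.6203
V = 28678.437 - 17198.6203
= 11479.8167


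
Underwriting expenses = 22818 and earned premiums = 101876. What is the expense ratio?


Expense ratio = expenses / premiums
= 22818 / 101876
= 0.224
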